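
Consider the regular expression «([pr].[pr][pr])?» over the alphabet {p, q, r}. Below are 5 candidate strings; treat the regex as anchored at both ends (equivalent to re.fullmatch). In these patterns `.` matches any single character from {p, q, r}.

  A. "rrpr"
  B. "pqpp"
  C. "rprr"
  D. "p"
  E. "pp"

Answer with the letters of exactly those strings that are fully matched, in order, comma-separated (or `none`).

A, B, C

A → match
B → match
C → match
D → no match
E → no match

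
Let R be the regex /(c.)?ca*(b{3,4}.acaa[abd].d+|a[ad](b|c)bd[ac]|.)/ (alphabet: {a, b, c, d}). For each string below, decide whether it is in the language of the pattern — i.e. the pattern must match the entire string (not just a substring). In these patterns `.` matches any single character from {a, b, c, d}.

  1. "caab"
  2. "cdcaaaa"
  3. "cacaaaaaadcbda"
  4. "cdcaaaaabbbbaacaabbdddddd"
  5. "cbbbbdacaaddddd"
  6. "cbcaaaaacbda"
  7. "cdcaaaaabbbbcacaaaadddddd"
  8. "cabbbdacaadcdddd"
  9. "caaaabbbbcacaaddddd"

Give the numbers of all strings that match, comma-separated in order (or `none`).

1. "caab" → match
2. "cdcaaaa" → match
3 → match
4 → match
5 → match
6. "cbcaaaaacbda" → match
7 → match
8 → match
9 → match

1, 2, 3, 4, 5, 6, 7, 8, 9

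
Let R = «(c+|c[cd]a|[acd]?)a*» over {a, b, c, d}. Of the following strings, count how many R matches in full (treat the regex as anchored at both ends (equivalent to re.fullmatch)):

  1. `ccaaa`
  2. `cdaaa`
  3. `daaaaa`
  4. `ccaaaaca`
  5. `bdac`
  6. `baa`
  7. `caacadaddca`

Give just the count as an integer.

1. `ccaaa` → match
2. `cdaaa` → match
3. `daaaaa` → match
4. `ccaaaaca` → no match
5. `bdac` → no match
6. `baa` → no match
7. `caacadaddca` → no match
Total matched: 3

3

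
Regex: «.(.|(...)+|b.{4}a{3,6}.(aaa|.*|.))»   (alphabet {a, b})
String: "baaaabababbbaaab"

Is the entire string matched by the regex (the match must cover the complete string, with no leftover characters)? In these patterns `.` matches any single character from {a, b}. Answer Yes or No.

Yes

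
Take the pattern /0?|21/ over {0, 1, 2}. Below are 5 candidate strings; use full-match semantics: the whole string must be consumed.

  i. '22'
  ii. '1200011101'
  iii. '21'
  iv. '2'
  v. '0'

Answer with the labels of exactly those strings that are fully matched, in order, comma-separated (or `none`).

i → no match
ii → no match
iii → match
iv → no match
v → match

iii, v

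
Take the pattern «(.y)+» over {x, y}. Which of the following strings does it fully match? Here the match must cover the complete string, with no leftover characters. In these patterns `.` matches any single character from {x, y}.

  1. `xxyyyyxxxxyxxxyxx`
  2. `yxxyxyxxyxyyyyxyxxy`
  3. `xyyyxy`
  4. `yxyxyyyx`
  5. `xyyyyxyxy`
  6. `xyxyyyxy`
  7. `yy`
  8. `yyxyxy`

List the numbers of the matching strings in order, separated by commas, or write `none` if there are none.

3, 6, 7, 8

1 → no match — must end with `y`
2 → no match
3 → match
4 → no match — must end with `y`
5 → no match
6 → match
7 → match
8 → match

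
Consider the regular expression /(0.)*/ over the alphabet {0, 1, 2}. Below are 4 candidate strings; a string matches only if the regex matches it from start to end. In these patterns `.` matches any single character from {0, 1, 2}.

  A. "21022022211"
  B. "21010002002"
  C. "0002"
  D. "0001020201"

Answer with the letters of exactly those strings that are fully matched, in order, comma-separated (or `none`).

C, D

A. "21022022211" → no match
B. "21010002002" → no match
C. "0002" → match
D. "0001020201" → match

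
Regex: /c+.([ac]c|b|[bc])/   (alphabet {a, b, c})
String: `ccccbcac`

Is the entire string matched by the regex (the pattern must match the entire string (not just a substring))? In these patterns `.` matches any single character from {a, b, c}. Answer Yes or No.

No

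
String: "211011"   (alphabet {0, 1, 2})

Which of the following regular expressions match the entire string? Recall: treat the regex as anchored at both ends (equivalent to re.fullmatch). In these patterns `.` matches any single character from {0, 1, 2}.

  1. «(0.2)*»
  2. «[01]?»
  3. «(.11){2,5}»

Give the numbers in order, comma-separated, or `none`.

1 → no match
2 → no match
3 → match

3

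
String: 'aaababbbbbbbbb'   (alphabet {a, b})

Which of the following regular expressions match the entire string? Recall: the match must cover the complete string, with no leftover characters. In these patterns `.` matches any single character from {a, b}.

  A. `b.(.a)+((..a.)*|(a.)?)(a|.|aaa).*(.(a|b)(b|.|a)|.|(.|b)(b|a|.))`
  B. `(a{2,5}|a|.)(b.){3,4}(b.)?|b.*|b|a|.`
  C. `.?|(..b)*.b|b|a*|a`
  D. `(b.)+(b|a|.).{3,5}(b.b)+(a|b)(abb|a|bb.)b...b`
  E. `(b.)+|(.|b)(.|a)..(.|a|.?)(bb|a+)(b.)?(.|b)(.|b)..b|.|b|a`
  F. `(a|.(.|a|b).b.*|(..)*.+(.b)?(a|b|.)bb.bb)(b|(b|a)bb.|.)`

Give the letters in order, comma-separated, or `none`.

E, F

A → no match — must start with 'b'
B → no match
C → no match
D → no match — must start with 'b'
E → match
F → match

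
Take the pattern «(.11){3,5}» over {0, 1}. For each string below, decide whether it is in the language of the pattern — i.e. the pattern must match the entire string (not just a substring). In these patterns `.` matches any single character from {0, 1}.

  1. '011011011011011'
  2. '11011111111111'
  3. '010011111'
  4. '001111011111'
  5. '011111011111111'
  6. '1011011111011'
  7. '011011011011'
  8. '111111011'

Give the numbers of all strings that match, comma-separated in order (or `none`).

1, 5, 7, 8

1 → match
2 → no match
3 → no match
4 → no match
5 → match
6 → no match
7 → match
8 → match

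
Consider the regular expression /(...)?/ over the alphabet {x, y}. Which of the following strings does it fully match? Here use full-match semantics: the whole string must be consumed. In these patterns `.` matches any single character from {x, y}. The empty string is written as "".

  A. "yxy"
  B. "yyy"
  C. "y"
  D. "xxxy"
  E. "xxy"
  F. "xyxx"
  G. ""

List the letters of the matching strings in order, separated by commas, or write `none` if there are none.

A, B, E, G

A → match
B → match
C → no match
D → no match
E → match
F → no match
G → match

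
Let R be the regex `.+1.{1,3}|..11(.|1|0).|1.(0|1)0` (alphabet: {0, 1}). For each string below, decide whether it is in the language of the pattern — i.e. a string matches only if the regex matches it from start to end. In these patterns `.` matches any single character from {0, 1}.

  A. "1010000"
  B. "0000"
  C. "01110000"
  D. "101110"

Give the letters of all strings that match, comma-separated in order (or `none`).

A → no match
B → no match
C → no match
D → match

D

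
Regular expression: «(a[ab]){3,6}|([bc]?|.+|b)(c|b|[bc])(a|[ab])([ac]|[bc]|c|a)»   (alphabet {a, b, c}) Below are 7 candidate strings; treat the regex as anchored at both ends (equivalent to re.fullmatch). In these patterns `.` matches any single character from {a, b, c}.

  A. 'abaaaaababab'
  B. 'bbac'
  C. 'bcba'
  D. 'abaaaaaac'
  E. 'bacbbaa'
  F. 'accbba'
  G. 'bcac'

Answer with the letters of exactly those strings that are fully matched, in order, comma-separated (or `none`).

A. 'abaaaaababab' → match
B. 'bbac' → match
C. 'bcba' → match
D. 'abaaaaaac' → no match
E. 'bacbbaa' → match
F. 'accbba' → match
G. 'bcac' → match

A, B, C, E, F, G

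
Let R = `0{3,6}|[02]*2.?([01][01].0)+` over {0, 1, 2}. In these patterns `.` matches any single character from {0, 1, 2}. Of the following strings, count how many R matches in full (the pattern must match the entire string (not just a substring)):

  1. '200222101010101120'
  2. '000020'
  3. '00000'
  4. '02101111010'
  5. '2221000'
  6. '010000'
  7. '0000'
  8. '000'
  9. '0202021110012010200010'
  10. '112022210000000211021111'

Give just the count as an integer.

6

1 → match
2 → no match
3 → match
4 → no match
5 → match
6 → no match
7 → match
8 → match
9 → match
10 → no match — must end with '0'
Total matched: 6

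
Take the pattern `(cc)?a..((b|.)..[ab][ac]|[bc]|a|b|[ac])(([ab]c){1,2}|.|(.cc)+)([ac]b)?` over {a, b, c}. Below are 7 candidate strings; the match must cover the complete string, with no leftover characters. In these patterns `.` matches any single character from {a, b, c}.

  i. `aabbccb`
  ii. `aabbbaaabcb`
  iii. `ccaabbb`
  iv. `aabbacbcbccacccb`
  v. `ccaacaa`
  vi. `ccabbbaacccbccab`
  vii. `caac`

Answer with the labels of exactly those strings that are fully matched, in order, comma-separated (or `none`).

i, ii, iii, iv, v

i → match
ii → match
iii → match
iv → match
v → match
vi → no match
vii → no match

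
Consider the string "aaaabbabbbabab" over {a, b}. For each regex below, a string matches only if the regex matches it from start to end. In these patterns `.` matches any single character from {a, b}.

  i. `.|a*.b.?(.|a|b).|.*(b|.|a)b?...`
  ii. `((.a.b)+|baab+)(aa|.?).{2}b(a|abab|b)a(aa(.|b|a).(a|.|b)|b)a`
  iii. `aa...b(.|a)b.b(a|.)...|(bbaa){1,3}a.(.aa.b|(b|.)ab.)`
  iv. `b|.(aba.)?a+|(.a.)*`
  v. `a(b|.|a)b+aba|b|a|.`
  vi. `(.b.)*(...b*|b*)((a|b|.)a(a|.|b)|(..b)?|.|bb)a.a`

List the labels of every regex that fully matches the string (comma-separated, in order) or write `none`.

i, iii

i → match
ii → no match — must end with "a"
iii → match
iv → no match
v → no match
vi → no match — must end with "a"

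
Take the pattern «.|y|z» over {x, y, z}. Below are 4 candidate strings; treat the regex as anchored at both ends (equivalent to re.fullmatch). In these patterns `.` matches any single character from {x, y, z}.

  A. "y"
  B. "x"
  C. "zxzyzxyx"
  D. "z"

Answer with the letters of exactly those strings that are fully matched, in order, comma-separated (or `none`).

A, B, D

A → match
B → match
C → no match
D → match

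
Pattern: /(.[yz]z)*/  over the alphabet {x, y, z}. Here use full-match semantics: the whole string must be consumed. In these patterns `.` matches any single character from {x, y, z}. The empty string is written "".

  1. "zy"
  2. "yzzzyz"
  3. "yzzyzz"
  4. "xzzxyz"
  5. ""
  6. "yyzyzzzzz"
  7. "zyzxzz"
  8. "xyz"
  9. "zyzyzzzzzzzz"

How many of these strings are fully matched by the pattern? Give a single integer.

8

1. "zy" → no match
2. "yzzzyz" → match
3. "yzzyzz" → match
4. "xzzxyz" → match
5. "" → match
6. "yyzyzzzzz" → match
7. "zyzxzz" → match
8. "xyz" → match
9. "zyzyzzzzzzzz" → match
Total matched: 8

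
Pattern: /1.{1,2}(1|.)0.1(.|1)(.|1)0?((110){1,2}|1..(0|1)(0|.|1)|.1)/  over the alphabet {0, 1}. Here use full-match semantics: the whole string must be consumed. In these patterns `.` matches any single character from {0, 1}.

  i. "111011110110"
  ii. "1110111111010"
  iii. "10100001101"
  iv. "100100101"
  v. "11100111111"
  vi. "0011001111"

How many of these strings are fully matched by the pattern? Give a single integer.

i → match
ii → match
iii → no match
iv → no match
v → match
vi → no match — must start with "1"
Total matched: 3

3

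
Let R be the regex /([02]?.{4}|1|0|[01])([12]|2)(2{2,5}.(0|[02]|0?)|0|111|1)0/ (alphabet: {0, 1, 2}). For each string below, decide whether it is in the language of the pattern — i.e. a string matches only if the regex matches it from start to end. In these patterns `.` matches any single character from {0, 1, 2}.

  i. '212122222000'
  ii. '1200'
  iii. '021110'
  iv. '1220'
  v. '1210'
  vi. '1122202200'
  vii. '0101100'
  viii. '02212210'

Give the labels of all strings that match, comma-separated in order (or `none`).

i → match
ii → match
iii → match
iv → no match
v → match
vi → no match
vii → match
viii → match

i, ii, iii, v, vii, viii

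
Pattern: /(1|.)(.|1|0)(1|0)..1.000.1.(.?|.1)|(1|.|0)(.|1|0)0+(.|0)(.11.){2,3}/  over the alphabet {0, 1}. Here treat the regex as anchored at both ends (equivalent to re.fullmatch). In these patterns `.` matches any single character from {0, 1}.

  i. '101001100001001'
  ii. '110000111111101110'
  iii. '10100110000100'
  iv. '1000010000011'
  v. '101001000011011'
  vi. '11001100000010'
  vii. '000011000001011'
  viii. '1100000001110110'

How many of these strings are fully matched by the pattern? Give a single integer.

i → match
ii → match
iii → match
iv → match
v → match
vi → no match
vii → match
viii → match
Total matched: 7

7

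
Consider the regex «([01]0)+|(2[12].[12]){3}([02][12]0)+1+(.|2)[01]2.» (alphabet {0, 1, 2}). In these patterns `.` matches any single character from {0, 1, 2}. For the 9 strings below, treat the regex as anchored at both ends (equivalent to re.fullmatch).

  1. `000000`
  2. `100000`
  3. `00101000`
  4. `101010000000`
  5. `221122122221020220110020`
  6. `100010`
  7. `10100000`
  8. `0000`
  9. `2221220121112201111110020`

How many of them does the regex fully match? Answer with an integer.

1 → match
2 → match
3 → match
4 → match
5 → match
6 → match
7 → match
8 → match
9 → match
Total matched: 9

9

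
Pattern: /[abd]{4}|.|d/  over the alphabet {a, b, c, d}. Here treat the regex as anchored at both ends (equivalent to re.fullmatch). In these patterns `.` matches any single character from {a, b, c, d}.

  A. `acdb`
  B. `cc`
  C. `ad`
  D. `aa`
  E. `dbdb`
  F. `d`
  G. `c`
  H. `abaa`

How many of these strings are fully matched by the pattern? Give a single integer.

4

A → no match
B → no match
C → no match
D → no match
E → match
F → match
G → match
H → match
Total matched: 4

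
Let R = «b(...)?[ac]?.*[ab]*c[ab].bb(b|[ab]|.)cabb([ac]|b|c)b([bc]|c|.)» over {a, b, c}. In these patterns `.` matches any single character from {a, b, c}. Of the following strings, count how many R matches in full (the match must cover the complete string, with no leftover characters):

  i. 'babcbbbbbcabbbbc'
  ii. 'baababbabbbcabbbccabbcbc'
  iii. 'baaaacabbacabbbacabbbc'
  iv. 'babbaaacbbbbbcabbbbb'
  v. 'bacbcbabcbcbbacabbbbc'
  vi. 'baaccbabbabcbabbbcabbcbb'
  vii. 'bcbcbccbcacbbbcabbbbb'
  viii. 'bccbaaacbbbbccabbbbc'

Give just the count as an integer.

7

i → match
ii → match
iii → no match
iv → match
v → match
vi → match
vii → match
viii → match
Total matched: 7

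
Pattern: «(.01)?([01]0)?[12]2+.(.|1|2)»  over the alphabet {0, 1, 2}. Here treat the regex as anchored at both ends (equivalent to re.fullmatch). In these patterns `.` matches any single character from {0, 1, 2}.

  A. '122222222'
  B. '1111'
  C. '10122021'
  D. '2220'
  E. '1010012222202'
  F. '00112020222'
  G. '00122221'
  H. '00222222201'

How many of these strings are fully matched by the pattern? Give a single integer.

5

A → match
B → no match
C → no match
D → match
E → match
F → no match
G → match
H → match
Total matched: 5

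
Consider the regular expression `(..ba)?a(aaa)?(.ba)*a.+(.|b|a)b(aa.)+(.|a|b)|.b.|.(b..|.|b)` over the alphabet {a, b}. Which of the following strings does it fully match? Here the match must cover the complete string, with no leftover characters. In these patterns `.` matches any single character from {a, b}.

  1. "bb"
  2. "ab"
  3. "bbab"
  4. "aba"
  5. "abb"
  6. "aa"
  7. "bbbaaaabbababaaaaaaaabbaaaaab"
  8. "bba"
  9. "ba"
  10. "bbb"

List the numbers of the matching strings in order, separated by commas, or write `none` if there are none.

1, 2, 3, 4, 5, 6, 8, 9, 10

1 → match
2 → match
3 → match
4 → match
5 → match
6 → match
7 → no match
8 → match
9 → match
10 → match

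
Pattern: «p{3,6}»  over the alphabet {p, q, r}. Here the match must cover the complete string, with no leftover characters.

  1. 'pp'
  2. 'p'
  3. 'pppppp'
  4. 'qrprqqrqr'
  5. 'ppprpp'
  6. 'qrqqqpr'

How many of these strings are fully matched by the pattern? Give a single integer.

1

1. 'pp' → no match
2. 'p' → no match
3. 'pppppp' → match
4. 'qrprqqrqr' → no match — must start with 'p'
5. 'ppprpp' → no match
6. 'qrqqqpr' → no match — must start with 'p'
Total matched: 1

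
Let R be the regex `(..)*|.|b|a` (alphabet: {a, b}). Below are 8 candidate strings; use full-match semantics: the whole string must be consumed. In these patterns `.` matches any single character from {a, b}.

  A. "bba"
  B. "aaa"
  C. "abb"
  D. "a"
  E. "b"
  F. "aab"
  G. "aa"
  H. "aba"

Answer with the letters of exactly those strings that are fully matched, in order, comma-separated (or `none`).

D, E, G

A. "bba" → no match
B. "aaa" → no match
C. "abb" → no match
D. "a" → match
E. "b" → match
F. "aab" → no match
G. "aa" → match
H. "aba" → no match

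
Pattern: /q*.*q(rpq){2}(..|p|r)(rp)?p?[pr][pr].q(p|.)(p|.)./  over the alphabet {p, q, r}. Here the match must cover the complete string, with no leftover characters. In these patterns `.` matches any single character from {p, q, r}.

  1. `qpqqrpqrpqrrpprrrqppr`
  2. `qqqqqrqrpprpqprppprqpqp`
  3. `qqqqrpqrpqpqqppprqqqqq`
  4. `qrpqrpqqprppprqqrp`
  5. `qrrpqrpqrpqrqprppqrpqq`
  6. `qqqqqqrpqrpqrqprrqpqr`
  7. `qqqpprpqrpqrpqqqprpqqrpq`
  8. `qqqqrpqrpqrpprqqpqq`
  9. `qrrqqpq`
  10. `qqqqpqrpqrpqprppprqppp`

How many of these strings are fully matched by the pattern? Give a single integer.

1 → match
2 → no match
3 → no match
4 → match
5 → no match
6 → match
7 → match
8 → match
9. `qrrqqpq` → no match
10 → match
Total matched: 6

6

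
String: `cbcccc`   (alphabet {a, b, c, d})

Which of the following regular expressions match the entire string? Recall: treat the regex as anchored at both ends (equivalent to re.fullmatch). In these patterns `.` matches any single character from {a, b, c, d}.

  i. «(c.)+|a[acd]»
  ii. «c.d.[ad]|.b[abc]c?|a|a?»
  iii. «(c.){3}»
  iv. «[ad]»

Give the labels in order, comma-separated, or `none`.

i, iii

i → match
ii → no match
iii → match
iv → no match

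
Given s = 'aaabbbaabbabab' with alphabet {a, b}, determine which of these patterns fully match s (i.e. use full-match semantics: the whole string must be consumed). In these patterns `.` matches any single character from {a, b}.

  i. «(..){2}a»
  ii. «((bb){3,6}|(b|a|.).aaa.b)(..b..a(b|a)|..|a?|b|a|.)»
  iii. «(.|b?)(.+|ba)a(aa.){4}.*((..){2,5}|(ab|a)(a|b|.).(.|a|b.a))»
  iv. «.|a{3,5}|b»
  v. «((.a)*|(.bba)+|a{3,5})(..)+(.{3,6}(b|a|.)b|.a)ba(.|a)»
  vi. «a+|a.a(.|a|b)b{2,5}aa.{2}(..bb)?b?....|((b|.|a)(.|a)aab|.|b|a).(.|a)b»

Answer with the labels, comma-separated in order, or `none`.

i → no match — must end with 'a'
ii → no match
iii → no match
iv → no match
v → match
vi → match

v, vi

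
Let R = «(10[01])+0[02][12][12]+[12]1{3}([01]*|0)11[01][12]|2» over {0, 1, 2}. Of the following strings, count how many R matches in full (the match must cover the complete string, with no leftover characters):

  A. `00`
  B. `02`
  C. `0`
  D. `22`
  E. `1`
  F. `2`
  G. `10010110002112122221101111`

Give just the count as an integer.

1

A → no match
B → no match
C → no match
D → no match
E → no match
F → match
G → no match
Total matched: 1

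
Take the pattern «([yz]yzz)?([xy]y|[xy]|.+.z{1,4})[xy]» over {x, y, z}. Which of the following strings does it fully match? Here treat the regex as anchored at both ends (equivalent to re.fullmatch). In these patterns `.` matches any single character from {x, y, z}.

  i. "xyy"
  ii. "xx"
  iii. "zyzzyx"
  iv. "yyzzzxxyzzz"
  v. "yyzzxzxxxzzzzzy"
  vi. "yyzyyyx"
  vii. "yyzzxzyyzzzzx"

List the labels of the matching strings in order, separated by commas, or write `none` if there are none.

i, ii, iii, v, vii

i → match
ii → match
iii → match
iv → no match
v → match
vi → no match
vii → match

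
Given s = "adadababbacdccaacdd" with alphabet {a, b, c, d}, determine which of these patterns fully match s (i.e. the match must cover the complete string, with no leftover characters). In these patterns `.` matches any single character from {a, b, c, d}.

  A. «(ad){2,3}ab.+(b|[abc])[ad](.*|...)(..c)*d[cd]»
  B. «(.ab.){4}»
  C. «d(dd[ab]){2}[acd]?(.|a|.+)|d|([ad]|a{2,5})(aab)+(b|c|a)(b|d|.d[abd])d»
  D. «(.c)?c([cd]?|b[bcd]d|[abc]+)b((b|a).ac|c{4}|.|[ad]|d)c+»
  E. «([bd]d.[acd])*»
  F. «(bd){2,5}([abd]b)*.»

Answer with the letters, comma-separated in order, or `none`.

A → match
B → no match
C → no match
D → no match — must end with "c"
E → no match
F → no match — must start with "bd"

A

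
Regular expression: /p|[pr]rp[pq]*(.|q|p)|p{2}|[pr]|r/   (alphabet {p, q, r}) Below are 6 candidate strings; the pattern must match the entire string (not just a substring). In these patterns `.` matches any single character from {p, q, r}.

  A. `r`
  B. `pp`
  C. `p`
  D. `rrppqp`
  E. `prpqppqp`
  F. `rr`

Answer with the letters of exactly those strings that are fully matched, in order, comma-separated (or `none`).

A → match
B → match
C → match
D → match
E → match
F → no match

A, B, C, D, E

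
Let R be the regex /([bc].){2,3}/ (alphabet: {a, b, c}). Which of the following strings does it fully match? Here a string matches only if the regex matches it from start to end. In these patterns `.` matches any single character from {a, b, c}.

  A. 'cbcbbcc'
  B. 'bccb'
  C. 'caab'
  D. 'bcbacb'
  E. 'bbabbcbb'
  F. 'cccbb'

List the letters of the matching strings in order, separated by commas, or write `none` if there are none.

B, D

A → no match
B → match
C → no match
D → match
E → no match
F → no match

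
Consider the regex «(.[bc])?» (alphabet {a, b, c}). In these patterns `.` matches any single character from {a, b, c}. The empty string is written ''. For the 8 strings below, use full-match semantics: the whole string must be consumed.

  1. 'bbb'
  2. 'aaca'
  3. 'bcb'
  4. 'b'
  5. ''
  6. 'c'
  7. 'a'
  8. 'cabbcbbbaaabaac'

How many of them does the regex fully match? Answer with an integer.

1 → no match
2 → no match
3 → no match
4 → no match
5 → match
6 → no match
7 → no match
8 → no match
Total matched: 1

1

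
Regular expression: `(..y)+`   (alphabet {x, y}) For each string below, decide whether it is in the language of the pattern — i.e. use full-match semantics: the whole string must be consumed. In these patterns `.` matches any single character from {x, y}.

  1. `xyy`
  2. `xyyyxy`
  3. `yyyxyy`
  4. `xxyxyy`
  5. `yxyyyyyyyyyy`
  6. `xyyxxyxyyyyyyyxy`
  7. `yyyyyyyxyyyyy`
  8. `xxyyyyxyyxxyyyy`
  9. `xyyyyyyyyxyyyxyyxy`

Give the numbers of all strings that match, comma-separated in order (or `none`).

1 → match
2 → match
3 → match
4 → match
5 → match
6 → no match
7 → no match
8 → match
9 → match

1, 2, 3, 4, 5, 8, 9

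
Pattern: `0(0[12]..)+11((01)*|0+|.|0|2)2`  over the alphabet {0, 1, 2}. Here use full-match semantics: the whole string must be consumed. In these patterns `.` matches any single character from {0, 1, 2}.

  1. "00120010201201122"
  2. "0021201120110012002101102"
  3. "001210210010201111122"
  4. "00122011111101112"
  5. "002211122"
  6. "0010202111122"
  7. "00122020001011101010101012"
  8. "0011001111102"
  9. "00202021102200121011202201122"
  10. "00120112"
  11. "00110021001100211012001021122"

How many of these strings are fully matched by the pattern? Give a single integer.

10

1 → match
2 → match
3 → match
4 → no match
5 → match
6 → match
7 → match
8 → match
9 → match
10 → match
11 → match
Total matched: 10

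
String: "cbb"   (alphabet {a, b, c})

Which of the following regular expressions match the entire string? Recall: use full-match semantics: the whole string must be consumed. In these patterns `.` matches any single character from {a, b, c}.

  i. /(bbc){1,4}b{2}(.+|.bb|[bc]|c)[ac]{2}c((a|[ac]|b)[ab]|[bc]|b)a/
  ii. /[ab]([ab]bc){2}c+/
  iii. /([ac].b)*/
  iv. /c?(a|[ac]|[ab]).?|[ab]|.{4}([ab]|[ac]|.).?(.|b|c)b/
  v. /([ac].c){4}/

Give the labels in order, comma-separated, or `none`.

iii, iv

i → no match — must start with "bbc"
ii → no match — must end with "c"
iii → match
iv → match
v → no match — must end with "c"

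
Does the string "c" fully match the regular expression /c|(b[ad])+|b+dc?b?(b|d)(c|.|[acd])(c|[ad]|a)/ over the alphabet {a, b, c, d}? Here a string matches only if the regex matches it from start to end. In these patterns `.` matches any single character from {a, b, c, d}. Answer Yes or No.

Yes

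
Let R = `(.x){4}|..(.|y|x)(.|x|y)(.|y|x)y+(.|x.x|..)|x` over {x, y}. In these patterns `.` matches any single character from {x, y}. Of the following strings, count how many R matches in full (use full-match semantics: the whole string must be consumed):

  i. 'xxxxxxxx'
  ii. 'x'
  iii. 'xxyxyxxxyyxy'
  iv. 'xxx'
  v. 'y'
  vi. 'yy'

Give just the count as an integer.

2

i → match
ii → match
iii → no match
iv → no match
v → no match
vi → no match
Total matched: 2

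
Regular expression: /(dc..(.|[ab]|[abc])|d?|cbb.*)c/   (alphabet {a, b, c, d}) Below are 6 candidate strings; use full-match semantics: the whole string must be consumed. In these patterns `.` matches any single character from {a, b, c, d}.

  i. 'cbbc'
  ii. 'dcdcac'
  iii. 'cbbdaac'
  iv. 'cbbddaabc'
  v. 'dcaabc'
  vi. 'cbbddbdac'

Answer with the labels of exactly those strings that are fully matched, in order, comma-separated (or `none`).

i, ii, iii, iv, v, vi

i → match
ii → match
iii → match
iv → match
v → match
vi → match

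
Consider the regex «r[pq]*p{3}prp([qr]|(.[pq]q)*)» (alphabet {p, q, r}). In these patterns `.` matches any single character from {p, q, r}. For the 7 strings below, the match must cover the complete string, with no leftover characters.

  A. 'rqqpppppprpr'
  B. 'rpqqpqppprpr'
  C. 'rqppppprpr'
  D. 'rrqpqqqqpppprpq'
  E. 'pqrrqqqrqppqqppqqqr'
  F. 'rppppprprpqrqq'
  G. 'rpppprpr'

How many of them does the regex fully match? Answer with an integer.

4

A → match
B → no match
C → match
D → no match
E → no match — must start with 'r'
F → match
G → match
Total matched: 4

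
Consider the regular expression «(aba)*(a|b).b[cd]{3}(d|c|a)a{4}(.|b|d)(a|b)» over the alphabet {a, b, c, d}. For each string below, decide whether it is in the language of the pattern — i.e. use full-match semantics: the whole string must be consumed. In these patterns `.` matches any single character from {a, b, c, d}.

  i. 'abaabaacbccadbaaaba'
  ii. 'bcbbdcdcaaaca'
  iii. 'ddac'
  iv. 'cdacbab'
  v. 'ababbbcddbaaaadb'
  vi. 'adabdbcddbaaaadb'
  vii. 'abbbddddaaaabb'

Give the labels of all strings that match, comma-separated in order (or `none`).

i → no match
ii → no match
iii → no match
iv → no match
v → no match
vi → no match
vii → no match

none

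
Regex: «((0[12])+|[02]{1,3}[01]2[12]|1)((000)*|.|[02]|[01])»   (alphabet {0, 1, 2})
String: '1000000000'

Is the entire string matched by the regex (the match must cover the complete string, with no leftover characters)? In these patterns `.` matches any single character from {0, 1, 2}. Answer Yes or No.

Yes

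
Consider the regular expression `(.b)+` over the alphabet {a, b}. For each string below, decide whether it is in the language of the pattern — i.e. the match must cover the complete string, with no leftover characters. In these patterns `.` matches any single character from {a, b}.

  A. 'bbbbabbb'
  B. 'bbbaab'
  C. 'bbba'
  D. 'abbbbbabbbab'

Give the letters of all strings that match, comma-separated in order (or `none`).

A, D

A → match
B → no match
C → no match — must end with 'b'
D → match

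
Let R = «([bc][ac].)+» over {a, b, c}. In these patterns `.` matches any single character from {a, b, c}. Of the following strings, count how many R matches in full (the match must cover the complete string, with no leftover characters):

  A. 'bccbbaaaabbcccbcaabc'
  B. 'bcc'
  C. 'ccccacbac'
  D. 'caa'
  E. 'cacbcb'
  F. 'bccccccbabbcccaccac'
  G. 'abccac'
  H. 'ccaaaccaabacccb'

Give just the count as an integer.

4

A → no match
B → match
C → match
D → match
E → match
F → no match
G → no match
H → no match
Total matched: 4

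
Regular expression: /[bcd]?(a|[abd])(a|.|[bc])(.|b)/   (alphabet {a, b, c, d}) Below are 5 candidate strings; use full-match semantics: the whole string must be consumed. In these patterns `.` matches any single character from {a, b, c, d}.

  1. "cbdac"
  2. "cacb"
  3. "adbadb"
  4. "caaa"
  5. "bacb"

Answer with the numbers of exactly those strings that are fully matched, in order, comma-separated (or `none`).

1. "cbdac" → no match
2. "cacb" → match
3. "adbadb" → no match
4. "caaa" → match
5. "bacb" → match

2, 4, 5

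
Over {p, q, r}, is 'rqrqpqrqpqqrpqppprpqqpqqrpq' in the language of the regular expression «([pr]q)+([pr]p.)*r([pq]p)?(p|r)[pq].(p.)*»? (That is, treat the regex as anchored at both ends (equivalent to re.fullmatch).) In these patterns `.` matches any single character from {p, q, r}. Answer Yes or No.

No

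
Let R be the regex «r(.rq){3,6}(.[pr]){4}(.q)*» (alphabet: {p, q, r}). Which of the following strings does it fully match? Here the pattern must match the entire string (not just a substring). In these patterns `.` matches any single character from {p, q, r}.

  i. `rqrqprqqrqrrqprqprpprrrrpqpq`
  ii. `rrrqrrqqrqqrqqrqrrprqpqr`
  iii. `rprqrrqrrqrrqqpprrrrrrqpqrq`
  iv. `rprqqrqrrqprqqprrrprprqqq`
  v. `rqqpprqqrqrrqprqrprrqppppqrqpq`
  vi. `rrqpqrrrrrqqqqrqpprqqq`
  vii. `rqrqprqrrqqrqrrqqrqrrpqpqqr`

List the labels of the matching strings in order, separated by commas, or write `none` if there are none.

i, ii, iii, iv

i → match
ii → match
iii → match
iv → match
v → no match
vi → no match
vii → no match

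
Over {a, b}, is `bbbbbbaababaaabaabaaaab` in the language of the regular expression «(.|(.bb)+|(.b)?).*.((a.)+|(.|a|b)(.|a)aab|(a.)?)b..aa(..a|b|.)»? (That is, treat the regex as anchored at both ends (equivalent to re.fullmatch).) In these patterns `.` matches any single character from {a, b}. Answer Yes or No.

Yes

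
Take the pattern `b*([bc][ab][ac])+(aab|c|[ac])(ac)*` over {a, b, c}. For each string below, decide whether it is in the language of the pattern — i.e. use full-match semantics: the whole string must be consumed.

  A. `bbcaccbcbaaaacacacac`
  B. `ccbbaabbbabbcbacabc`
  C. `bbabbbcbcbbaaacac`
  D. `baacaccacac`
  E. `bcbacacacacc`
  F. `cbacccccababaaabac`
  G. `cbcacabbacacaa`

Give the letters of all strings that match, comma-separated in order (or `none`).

A → match
B → no match
C → no match
D → match
E → no match
F → no match
G → no match

A, D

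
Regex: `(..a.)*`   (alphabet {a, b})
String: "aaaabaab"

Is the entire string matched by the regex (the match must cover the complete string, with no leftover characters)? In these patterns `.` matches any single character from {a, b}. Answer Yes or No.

Yes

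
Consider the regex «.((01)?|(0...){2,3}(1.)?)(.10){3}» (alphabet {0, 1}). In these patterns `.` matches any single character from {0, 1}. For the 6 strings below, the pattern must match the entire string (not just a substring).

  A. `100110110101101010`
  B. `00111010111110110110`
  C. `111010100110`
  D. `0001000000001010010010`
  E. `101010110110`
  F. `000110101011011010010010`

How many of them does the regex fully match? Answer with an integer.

A → no match
B → match
C → no match
D → match
E → match
F → match
Total matched: 4

4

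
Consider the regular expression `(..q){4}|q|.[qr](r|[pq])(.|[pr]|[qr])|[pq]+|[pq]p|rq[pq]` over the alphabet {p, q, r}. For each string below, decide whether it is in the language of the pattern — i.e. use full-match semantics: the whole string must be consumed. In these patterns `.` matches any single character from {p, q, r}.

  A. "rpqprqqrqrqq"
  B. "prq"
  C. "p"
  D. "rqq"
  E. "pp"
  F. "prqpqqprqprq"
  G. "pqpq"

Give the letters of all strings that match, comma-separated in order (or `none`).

A → match
B → no match
C → match
D → match
E → match
F → match
G → match

A, C, D, E, F, G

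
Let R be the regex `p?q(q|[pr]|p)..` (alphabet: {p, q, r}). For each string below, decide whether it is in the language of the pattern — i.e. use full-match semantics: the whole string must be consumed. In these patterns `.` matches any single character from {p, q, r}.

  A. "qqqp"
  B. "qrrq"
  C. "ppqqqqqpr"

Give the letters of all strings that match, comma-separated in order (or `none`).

A → match
B → match
C → no match

A, B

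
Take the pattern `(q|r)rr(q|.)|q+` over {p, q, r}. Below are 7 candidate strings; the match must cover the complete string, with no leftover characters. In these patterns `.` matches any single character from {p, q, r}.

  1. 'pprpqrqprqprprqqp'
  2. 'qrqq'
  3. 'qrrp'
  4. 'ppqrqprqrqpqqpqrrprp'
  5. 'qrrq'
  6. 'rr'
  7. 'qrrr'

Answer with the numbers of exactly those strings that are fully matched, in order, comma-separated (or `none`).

3, 5, 7

1 → no match
2. 'qrqq' → no match
3. 'qrrp' → match
4 → no match
5. 'qrrq' → match
6. 'rr' → no match
7. 'qrrr' → match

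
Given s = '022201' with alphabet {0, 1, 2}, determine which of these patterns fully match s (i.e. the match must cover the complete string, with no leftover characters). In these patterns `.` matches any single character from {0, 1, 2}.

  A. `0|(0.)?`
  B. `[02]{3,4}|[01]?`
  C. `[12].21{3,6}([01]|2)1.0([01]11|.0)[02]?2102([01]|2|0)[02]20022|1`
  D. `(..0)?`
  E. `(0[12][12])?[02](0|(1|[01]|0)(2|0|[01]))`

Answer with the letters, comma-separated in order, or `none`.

A → no match
B → no match
C → no match
D → no match
E → match

E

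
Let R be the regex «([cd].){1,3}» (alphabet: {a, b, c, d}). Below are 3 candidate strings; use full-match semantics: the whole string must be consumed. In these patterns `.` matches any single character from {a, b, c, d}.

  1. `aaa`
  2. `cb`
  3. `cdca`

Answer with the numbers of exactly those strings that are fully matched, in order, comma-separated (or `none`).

1 → no match
2 → match
3 → match

2, 3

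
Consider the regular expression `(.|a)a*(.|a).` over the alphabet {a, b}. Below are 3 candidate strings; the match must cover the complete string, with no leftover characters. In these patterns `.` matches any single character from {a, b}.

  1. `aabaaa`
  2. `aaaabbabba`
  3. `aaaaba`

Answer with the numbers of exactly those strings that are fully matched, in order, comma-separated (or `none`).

3

1 → no match
2 → no match
3 → match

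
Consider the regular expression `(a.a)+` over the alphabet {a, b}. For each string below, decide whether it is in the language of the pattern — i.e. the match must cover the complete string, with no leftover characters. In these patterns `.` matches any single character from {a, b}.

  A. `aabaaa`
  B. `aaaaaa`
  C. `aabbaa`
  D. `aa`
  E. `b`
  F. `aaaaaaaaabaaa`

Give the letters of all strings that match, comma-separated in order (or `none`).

B

A. `aabaaa` → no match
B. `aaaaaa` → match
C. `aabbaa` → no match
D. `aa` → no match
E. `b` → no match — must start with `a`
F → no match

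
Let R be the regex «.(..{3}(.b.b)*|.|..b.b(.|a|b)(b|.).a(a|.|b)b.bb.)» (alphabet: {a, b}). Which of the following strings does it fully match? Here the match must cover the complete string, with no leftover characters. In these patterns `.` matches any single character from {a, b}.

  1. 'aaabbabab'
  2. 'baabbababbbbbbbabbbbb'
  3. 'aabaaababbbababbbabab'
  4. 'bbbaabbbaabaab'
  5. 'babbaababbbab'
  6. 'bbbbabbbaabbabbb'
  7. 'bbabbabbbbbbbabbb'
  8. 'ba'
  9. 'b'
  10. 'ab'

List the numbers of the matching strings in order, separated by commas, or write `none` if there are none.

1, 2, 3, 5, 6, 7, 8, 10

1 → match
2 → match
3 → match
4 → no match
5 → match
6 → match
7 → match
8 → match
9 → no match
10 → match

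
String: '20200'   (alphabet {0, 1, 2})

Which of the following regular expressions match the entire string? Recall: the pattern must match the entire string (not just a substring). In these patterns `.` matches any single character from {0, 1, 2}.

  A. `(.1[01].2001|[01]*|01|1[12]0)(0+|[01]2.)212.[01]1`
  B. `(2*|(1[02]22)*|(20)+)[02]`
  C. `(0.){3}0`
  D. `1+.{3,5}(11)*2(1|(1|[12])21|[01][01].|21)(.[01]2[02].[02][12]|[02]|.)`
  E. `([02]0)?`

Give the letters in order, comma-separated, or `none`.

B

A → no match — must end with '1'
B → match
C → no match — must start with '0'
D → no match — must start with '1'
E → no match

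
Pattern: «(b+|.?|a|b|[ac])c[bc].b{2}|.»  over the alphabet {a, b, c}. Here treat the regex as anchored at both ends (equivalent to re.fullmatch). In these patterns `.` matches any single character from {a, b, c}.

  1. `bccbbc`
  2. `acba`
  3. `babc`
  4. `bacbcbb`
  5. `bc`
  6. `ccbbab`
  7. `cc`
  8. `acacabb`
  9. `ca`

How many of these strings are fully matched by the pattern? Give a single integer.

1. `bccbbc` → no match
2. `acba` → no match
3. `babc` → no match
4. `bacbcbb` → no match
5. `bc` → no match
6. `ccbbab` → no match
7. `cc` → no match
8. `acacabb` → no match
9. `ca` → no match
Total matched: 0

0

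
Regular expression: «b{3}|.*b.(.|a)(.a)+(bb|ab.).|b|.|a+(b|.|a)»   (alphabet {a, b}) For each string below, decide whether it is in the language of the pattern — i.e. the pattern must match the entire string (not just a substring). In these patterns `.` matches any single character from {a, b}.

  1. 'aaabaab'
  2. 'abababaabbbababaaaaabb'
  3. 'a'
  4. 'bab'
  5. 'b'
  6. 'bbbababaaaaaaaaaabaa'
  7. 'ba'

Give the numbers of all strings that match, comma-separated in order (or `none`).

1 → no match
2 → no match
3 → match
4 → no match
5 → match
6 → match
7 → no match

3, 5, 6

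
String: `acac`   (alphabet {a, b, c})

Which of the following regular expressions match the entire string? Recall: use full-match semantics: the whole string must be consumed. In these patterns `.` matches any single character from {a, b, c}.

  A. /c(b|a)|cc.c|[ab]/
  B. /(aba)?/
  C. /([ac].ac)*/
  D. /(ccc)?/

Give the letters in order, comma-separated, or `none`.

A → no match
B → no match
C → match
D → no match

C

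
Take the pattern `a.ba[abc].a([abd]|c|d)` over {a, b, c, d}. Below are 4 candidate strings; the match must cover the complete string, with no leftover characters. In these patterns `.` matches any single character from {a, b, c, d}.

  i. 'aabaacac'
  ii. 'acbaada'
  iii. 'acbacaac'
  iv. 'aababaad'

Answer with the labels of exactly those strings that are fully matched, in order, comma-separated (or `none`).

i, iii, iv

i → match
ii → no match
iii → match
iv → match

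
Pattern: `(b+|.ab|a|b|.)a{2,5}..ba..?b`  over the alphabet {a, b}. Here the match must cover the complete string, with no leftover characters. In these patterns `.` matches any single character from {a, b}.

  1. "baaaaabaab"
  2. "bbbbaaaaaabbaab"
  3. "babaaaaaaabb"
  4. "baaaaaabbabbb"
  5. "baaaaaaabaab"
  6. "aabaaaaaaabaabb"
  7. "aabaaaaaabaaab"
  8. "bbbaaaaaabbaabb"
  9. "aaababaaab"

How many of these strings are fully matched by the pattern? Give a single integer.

8

1 → match
2 → match
3 → no match
4 → match
5 → match
6 → match
7 → match
8 → match
9 → match
Total matched: 8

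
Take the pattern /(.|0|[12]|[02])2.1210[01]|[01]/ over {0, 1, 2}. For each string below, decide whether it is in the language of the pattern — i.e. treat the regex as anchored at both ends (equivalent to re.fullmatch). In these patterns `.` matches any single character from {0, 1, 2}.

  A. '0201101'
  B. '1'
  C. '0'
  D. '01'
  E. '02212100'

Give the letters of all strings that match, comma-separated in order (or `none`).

A → no match
B → match
C → match
D → no match
E → match

B, C, E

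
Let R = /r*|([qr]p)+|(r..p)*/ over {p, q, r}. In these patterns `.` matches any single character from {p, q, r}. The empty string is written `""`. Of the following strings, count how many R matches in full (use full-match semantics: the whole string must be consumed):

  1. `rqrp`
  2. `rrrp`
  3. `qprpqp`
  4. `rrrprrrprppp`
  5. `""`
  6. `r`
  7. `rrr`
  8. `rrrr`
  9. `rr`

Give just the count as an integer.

1 → match
2 → match
3 → match
4 → match
5 → match
6 → match
7 → match
8 → match
9 → match
Total matched: 9

9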